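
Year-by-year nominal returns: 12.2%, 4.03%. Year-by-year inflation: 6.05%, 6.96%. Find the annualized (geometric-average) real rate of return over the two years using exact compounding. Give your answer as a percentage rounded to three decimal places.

1.440%

Nominal growth factor = 1.1220 × 1.0403 = 1.16721660
Price-level growth factor = 1.0605 × 1.0696 = 1.13431080
Real growth factor = 1.16721660 / 1.13431080 = 1.02900951
Annualized real rate = 1.02900951^(1/2) − 1 = 1.4401% → 1.440%.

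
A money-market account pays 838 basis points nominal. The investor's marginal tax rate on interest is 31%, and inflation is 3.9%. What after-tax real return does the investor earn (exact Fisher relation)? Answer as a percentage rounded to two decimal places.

1.81%

After-tax nominal return = 8.38% × (1 − 0.31) = 5.7822%.
1 + r = 1.057822 / 1.03900 = 1.018115
After-tax real rate = 1.018115 − 1 → 1.81%.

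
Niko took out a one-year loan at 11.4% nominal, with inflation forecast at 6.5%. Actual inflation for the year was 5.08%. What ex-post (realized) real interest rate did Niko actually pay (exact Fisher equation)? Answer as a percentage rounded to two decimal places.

6.01%

Ex-post: (1 + 0.1140)/(1 + 0.0508) − 1 = 6.0145%
So the realized real rate is 6.01%.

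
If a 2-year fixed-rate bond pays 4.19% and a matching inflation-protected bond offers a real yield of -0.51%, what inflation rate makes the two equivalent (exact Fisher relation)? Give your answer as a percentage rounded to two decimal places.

(1 + π) = (1 + i)/(1 + r) = 1.04190 / 0.99490 = 1.047241
Break-even inflation = 1.047241 − 1 → 4.72%.

4.72%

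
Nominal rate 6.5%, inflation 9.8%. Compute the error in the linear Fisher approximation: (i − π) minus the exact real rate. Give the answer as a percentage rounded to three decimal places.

-0.295%

Approximate: r ≈ 6.500% − 9.800% = -3.3000%
Exact: (1 + 0.0650)/(1 + 0.0980) − 1 = -3.00546%
Error = -3.3000% − (-3.00546%) = -0.29454% → -0.295%.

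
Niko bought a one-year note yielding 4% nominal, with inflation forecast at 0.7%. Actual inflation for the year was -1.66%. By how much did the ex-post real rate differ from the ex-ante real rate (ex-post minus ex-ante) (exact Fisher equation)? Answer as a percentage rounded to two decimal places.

Ex-ante: (1 + 0.0400)/(1 + 0.0070) − 1 = 3.2771%
Ex-post: (1 + 0.0400)/(1 − 0.0166) − 1 = 5.7555%
Difference (ex-post − ex-ante) = 2.4785% → 2.48%.

2.48%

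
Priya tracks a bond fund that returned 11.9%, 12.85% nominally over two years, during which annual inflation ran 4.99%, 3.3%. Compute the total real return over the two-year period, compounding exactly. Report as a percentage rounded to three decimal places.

16.435%

Compound the nominal returns: 1.1190 × 1.1285 = 1.262792.
Compound inflation: 1.0499 × 1.0330 = 1.084547.
Deflate: 1.262792 / 1.084547 = 1.164350.
Total real return = 1.164350 − 1 → 16.435%.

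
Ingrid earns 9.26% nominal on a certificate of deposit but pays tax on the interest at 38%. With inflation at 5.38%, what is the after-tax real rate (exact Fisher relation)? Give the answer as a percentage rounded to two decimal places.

0.34%

After-tax nominal return = 9.26% × (1 − 0.38) = 5.7412%.
1 + r = 1.057412 / 1.05380 = 1.003428
After-tax real rate = 1.003428 − 1 → 0.34%.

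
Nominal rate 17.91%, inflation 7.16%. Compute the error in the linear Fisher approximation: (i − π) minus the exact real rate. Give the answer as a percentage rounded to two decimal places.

0.72%

Approximate: r ≈ 17.910% − 7.160% = 10.7500%
Exact: (1 + 0.1791)/(1 + 0.0716) − 1 = 10.0317%
Error = 10.7500% − 10.0317% = 0.7183% → 0.72%.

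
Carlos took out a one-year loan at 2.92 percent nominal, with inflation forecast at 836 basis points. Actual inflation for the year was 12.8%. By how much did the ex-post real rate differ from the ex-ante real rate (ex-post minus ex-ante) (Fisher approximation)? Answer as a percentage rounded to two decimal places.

Ex-ante: 2.92% − 8.36% = -5.440%
Ex-post: 2.92% − 12.8% = -9.880%
Difference (ex-post − ex-ante) = -4.4400% → -4.44%.

-4.44%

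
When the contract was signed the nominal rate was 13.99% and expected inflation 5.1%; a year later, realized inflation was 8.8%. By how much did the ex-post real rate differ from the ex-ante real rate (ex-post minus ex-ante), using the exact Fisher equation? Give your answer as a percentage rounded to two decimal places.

Ex-ante: (1 + 0.1399)/(1 + 0.0510) − 1 = 8.4586%
Ex-post: (1 + 0.1399)/(1 + 0.0880) − 1 = 4.7702%
Difference (ex-post − ex-ante) = -3.6884% → -3.69%.

-3.69%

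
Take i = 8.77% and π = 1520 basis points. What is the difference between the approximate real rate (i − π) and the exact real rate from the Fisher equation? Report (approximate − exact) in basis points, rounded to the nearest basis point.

-85 basis points

Approximate: r ≈ 8.770% − 15.200% = -6.4300%
Exact: (1 + 0.0877)/(1 + 0.1520) − 1 = -5.5816%
Error = -6.4300% − (-5.5816%) = -0.8484% → -85 basis points.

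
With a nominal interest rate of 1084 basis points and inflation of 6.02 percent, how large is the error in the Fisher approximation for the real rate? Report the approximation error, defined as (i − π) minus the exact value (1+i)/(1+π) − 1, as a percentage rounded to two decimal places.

Approximate: r ≈ 10.840% − 6.020% = 4.8200%
Exact: (1 + 0.1084)/(1 + 0.0602) − 1 = 4.5463%
Error = 4.8200% − 4.5463% = 0.2737% → 0.27%.

0.27%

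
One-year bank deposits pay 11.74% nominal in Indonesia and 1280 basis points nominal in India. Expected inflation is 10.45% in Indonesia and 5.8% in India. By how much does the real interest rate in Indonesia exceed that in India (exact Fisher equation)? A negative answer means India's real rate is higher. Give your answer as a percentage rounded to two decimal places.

-5.45%

Indonesia: (1 + 0.1174)/(1 + 0.1045) − 1 = 1.1679%
India: (1 + 0.1280)/(1 + 0.0580) − 1 = 6.6163%
Differential = 1.1679% − 6.6163% = -5.4483% → -5.45%.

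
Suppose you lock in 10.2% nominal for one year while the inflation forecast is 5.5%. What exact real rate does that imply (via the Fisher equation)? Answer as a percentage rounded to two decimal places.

4.45%

By the Fisher equation, 1 + r = (1 + i)/(1 + π).
1 + r = 1.10200 / 1.05500 = 1.0445498
r = 1.0445498 − 1 = 4.45498%, i.e. 4.45%.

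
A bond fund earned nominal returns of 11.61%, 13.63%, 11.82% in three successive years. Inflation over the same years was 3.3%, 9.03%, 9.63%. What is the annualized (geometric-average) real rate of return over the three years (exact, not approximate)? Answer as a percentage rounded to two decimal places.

4.72%

Compound the nominal returns: 1.1161 × 1.1363 × 1.1182 = 1.41812856.
Compound inflation: 1.0330 × 1.0903 × 1.0963 = 1.23474065.
Deflate: 1.41812856 / 1.23474065 = 1.14852342.
Annualized real rate = 1.14852342^(1/3) − 1 = 4.7241% → 4.72%.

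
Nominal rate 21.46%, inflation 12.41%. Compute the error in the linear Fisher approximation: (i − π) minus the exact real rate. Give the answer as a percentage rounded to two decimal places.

Approximate: r ≈ 21.460% − 12.410% = 9.0500%
Exact: (1 + 0.2146)/(1 + 0.1241) − 1 = 8.0509%
Error = 9.0500% − 8.0509% = 0.9991% → 1.00%.

1.00%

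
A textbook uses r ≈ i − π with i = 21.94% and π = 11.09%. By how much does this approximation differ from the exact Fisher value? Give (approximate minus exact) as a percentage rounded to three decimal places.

Approximate: r ≈ 21.940% − 11.090% = 10.8500%
Exact: (1 + 0.2194)/(1 + 0.1109) − 1 = 9.7669%
Error = 10.8500% − 9.7669% = 1.0831% → 1.083%.

1.083%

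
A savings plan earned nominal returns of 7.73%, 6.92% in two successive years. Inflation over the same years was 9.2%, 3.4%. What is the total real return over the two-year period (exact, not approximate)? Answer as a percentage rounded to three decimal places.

Compound the nominal returns: 1.0773 × 1.0692 = 1.151849.
Compound inflation: 1.0920 × 1.0340 = 1.129128.
Deflate: 1.151849 / 1.129128 = 1.020123.
Total real return = 1.020123 − 1 → 2.012%.

2.012%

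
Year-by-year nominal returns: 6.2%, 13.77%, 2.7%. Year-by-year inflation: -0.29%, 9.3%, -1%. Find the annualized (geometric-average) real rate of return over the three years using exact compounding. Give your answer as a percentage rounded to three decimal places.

4.771%

Compound the nominal returns: 1.0620 × 1.1377 × 1.0270 = 1.24085981.
Compound inflation: 0.9971 × 1.0930 × 0.9900 = 1.07893200.
Deflate: 1.24085981 / 1.07893200 = 1.15008157.
Annualized real rate = 1.15008157^(1/3) − 1 = 4.7714% → 4.771%.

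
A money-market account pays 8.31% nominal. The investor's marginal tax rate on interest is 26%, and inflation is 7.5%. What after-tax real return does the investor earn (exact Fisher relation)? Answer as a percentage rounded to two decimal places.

After-tax nominal return = 8.31% × (1 − 0.26) = 6.1494%.
1 + r = 1.061494 / 1.07500 = 0.987436
After-tax real rate = 0.987436 − 1 → -1.26%.

-1.26%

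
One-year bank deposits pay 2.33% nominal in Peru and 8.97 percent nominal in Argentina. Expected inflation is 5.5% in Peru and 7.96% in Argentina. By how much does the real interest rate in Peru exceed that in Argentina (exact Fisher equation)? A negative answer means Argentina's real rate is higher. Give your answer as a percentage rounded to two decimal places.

-3.94%

Peru: (1 + 0.0233)/(1 + 0.0550) − 1 = -3.0047%
Argentina: (1 + 0.0897)/(1 + 0.0796) − 1 = 0.9355%
Differential = -3.0047% − 0.9355% = -3.9403% → -3.94%.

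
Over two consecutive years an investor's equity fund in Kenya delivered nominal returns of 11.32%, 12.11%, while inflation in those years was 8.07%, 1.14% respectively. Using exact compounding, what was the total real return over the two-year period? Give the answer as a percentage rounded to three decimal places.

14.180%

Compound the nominal returns: 1.1132 × 1.1211 = 1.248009.
Compound inflation: 1.0807 × 1.0114 = 1.093020.
Deflate: 1.248009 / 1.093020 = 1.141798.
Total real return = 1.141798 − 1 → 14.180%.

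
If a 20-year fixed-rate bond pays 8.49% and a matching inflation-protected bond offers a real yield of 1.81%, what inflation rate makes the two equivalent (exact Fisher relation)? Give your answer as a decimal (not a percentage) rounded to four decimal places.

(1 + π) = (1 + i)/(1 + r) = 1.08490 / 1.01810 = 1.065612
Break-even inflation = 1.065612 − 1 → 0.0656.

0.0656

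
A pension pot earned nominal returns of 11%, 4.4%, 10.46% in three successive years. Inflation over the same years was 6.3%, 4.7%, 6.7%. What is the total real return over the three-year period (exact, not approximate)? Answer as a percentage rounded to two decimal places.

Compound the nominal returns: 1.1100 × 1.0440 × 1.1046 = 1.280055.
Compound inflation: 1.0630 × 1.0470 × 1.0670 = 1.187529.
Deflate: 1.280055 / 1.187529 = 1.077914.
Total real return = 1.077914 − 1 → 7.79%.

7.79%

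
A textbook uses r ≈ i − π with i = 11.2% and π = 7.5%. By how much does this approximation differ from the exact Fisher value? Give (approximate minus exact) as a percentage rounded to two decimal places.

Approximate: r ≈ 11.200% − 7.500% = 3.7000%
Exact: (1 + 0.1120)/(1 + 0.0750) − 1 = 3.4419%
Error = 3.7000% − 3.4419% = 0.2581% → 0.26%.

0.26%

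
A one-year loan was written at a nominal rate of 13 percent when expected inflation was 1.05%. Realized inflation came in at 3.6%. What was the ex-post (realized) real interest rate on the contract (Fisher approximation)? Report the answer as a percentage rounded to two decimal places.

9.40%

Ex-post: 13% − 3.6% = 9.400%
So the realized real rate is 9.40%.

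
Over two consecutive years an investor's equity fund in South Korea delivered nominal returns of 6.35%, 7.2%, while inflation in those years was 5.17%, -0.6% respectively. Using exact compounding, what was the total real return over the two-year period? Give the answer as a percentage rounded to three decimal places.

Nominal growth factor = 1.0635 × 1.0720 = 1.140072
Price-level growth factor = 1.0517 × 0.9940 = 1.045390
Real growth factor = 1.140072 / 1.045390 = 1.090571
Total real return = 1.090571 − 1 → 9.057%.

9.057%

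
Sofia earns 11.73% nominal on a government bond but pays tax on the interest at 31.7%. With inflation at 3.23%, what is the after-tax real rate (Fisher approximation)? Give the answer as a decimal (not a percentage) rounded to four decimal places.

After-tax nominal return = 11.73% × (1 − 0.317) = 8.01159%.
r ≈ 8.01159% − 3.23% → 0.0478.

0.0478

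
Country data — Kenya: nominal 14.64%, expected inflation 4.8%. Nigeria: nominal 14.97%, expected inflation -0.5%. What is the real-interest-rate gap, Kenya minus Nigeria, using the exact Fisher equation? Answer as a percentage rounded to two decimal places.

-6.16%

Kenya: (1 + 0.1464)/(1 + 0.0480) − 1 = 9.3893%
Nigeria: (1 + 0.1497)/(1 − 0.0050) − 1 = 15.5477%
Differential = 9.3893% − 15.5477% = -6.1584% → -6.16%.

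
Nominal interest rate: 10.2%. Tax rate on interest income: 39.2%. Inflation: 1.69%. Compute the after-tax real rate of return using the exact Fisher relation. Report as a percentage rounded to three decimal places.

4.437%

After-tax nominal return = 10.2% × (1 − 0.392) = 6.2016%.
1 + r = 1.062016 / 1.01690 = 1.044366
After-tax real rate = 1.044366 − 1 → 4.437%.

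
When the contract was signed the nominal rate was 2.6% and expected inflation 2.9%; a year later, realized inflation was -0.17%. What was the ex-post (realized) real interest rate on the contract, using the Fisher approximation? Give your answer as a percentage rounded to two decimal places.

2.77%

Ex-post: 2.6% − (-0.17%) = 2.770%
So the realized real rate is 2.77%.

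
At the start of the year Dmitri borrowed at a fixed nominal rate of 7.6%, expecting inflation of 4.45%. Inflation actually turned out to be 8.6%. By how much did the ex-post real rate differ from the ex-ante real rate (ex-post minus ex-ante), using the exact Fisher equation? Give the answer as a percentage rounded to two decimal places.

-3.94%

Ex-ante: (1 + 0.0760)/(1 + 0.0445) − 1 = 3.0158%
Ex-post: (1 + 0.0760)/(1 + 0.0860) − 1 = -0.9208%
Difference (ex-post − ex-ante) = -3.9366% → -3.94%.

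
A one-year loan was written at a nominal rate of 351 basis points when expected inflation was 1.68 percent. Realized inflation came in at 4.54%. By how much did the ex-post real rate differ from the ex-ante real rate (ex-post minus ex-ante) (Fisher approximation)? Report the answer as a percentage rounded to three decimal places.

Ex-ante: 3.51% − 1.68% = 1.830%
Ex-post: 3.51% − 4.54% = -1.030%
Difference (ex-post − ex-ante) = -2.8600% → -2.860%.

-2.860%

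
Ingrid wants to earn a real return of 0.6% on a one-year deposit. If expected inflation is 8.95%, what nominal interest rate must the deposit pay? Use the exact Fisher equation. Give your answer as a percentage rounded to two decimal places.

(1 + i) = (1 + r)(1 + π) = 1.00600 × 1.08950 = 1.096037
i = 1.096037 − 1, so the required nominal rate is 9.60%.

9.60%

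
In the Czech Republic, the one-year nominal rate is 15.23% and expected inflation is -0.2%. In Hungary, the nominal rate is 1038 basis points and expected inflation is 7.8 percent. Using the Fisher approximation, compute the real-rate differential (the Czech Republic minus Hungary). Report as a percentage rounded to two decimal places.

12.85%

The Czech Republic: 15.23% − (-0.2%) = 15.430%
Hungary: 10.38% − 7.8% = 2.580%
Differential = 12.850% → 12.85%.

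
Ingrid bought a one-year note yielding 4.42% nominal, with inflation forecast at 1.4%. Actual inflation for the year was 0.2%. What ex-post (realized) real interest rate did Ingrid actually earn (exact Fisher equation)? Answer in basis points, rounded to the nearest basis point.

421 basis points

Ex-post: (1 + 0.0442)/(1 + 0.0020) − 1 = 4.2116%
So the realized real rate is 421 basis points.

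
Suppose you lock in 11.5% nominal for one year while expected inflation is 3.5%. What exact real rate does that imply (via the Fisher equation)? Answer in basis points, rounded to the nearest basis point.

1 + r = 1.11500 / 1.03500 = 1.077295
r = 1.077295 − 1 = 7.7295%, i.e. 773 basis points.

773 basis points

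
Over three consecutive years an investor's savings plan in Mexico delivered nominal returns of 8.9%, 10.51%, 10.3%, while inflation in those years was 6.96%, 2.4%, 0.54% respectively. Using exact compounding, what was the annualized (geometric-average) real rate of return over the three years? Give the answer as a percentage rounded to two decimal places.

6.43%

Nominal growth factor = 1.0890 × 1.1051 × 1.1030 = 1.32740965
Price-level growth factor = 1.0696 × 1.0240 × 1.0054 = 1.10118486
Real growth factor = 1.32740965 / 1.10118486 = 1.20543762
Annualized real rate = 1.20543762^(1/3) − 1 = 6.4261% → 6.43%.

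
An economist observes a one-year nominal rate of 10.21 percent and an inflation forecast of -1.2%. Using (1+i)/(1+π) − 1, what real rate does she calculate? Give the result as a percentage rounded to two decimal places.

11.55%

1 + r = 1.10210 / 0.98800 = 1.115486
r = 1.115486 − 1 = 11.5486%, i.e. 11.55%.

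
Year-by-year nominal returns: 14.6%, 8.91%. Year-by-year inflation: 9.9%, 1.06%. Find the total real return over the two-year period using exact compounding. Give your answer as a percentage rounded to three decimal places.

12.376%

Compound the nominal returns: 1.1460 × 1.0891 = 1.2481086.
Compound inflation: 1.0990 × 1.0106 = 1.1106494.
Deflate: 1.2481086 / 1.1106494 = 1.1237647.
Total real return = 1.1237647 − 1 → 12.376%.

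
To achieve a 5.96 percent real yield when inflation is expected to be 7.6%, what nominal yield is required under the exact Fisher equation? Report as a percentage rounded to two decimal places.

(1 + i) = (1 + r)(1 + π) = 1.05960 × 1.07600 = 1.1401296
i = 1.1401296 − 1, so the required nominal rate is 14.01%.

14.01%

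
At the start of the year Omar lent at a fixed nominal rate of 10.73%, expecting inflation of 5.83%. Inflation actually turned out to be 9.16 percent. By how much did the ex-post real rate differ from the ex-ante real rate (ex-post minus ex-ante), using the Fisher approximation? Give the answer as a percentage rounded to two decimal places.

-3.33%

Ex-ante: 10.73% − 5.83% = 4.900%
Ex-post: 10.73% − 9.16% = 1.570%
Difference (ex-post − ex-ante) = -3.3300% → -3.33%.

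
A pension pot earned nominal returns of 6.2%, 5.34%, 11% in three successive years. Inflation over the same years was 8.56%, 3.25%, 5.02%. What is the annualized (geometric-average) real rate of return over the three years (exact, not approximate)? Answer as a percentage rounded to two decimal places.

1.80%

Nominal growth factor = 1.0620 × 1.0534 × 1.1100 = 1.24176899
Price-level growth factor = 1.0856 × 1.0325 × 1.0502 = 1.17715028
Real growth factor = 1.24176899 / 1.17715028 = 1.05489419
Annualized real rate = 1.05489419^(1/3) − 1 = 1.7973% → 1.80%.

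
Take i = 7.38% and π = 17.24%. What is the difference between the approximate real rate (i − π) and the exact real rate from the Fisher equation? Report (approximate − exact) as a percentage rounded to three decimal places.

Approximate: r ≈ 7.380% − 17.240% = -9.8600%
Exact: (1 + 0.0738)/(1 + 0.1724) − 1 = -8.4101%
Error = -9.8600% − (-8.4101%) = -1.4499% → -1.450%.

-1.450%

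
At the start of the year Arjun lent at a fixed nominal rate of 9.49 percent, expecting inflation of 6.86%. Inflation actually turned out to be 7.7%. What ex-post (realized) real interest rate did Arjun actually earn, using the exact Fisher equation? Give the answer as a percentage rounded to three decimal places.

1.662%

Ex-post: (1 + 0.0949)/(1 + 0.0770) − 1 = 1.6620%
So the realized real rate is 1.662%.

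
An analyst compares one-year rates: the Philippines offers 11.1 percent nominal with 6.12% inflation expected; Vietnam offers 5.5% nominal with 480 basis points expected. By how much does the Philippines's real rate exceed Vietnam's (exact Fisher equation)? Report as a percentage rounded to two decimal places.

4.02%

The Philippines: (1 + 0.1110)/(1 + 0.0612) − 1 = 4.6928%
Vietnam: (1 + 0.0550)/(1 + 0.0480) − 1 = 0.6679%
Differential = 4.6928% − 0.6679% = 4.0249% → 4.02%.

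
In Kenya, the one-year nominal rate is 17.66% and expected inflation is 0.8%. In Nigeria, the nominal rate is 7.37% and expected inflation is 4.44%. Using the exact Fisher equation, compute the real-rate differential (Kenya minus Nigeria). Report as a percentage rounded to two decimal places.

Kenya: (1 + 0.1766)/(1 + 0.0080) − 1 = 16.7262%
Nigeria: (1 + 0.0737)/(1 + 0.0444) − 1 = 2.8054%
Differential = 16.7262% − 2.8054% = 13.9208% → 13.92%.

13.92%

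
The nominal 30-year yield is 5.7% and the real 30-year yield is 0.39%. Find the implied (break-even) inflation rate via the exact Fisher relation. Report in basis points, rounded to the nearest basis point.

529 basis points

(1 + π) = (1 + i)/(1 + r) = 1.05700 / 1.00390 = 1.052894
Break-even inflation = 1.052894 − 1 → 529 basis points.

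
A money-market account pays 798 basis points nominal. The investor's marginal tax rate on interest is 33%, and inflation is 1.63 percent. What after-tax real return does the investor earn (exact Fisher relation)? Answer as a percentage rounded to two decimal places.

After-tax nominal return = 7.98% × (1 − 0.33) = 5.3466%.
1 + r = 1.053466 / 1.01630 = 1.036570
After-tax real rate = 1.036570 − 1 → 3.66%.

3.66%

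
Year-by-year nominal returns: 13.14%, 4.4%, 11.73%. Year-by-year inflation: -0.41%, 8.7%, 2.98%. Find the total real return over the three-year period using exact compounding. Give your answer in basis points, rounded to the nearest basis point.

1838 basis points

Compound the nominal returns: 1.1314 × 1.0440 × 1.1173 = 1.319734.
Compound inflation: 0.9959 × 1.0870 × 1.0298 = 1.114803.
Deflate: 1.319734 / 1.114803 = 1.183827.
Total real return = 1.183827 − 1 → 1838 basis points.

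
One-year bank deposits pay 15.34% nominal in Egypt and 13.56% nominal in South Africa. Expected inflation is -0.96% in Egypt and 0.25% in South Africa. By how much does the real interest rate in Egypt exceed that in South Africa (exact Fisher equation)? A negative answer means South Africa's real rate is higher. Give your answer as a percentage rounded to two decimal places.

3.18%

Egypt: (1 + 0.1534)/(1 − 0.0096) − 1 = 16.4580%
South Africa: (1 + 0.1356)/(1 + 0.0025) − 1 = 13.2768%
Differential = 16.4580% − 13.2768% = 3.1812% → 3.18%.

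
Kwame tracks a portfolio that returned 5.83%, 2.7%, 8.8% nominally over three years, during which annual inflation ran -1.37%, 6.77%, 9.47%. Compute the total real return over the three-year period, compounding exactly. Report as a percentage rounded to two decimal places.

Compound the nominal returns: 1.0583 × 1.0270 × 1.0880 = 1.182519.
Compound inflation: 0.9863 × 1.0677 × 1.0947 = 1.152798.
Deflate: 1.182519 / 1.152798 = 1.025781.
Total real return = 1.025781 − 1 → 2.58%.

2.58%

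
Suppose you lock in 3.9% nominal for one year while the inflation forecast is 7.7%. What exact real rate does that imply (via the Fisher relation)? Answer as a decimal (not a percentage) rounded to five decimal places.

-0.03528

By the Fisher relation, 1 + r = (1 + i)/(1 + π).
1 + r = 1.03900 / 1.07700 = 0.964717
r = 0.964717 − 1 = -3.5283%, i.e. -0.03528.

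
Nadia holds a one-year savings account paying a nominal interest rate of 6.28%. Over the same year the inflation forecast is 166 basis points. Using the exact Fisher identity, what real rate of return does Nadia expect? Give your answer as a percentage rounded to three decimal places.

1 + r = 1.06280 / 1.01660 = 1.045446
r = 1.045446 − 1 = 4.5446%, i.e. 4.545%.

4.545%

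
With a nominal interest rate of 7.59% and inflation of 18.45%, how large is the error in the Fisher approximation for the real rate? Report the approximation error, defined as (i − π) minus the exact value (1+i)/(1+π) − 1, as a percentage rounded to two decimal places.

Approximate: r ≈ 7.590% − 18.450% = -10.8600%
Exact: (1 + 0.0759)/(1 + 0.1845) − 1 = -9.1684%
Error = -10.8600% − (-9.1684%) = -1.6916% → -1.69%.

-1.69%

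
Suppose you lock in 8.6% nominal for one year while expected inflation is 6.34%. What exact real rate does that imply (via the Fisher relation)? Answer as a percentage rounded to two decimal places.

2.13%

1 + r = 1.08600 / 1.06340 = 1.021253
r = 1.021253 − 1 = 2.1253%, i.e. 2.13%.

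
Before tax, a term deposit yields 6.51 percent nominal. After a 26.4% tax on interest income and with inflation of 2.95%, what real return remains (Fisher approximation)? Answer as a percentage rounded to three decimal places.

1.841%

After-tax nominal return = 6.51% × (1 − 0.264) = 4.79136%.
r ≈ 4.79136% − 2.95% → 1.841%.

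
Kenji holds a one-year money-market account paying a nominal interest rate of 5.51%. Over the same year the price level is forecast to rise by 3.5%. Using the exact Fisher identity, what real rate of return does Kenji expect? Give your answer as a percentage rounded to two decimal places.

1.94%

By the Fisher identity, 1 + r = (1 + i)/(1 + π).
1 + r = 1.05510 / 1.03500 = 1.019420
r = 1.019420 − 1 = 1.9420%, i.e. 1.94%.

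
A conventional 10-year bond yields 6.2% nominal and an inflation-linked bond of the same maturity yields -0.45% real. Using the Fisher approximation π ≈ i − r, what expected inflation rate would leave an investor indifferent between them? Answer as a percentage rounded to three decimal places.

π ≈ i − r = 6.2% − (-0.45%) → 6.650%.

6.650%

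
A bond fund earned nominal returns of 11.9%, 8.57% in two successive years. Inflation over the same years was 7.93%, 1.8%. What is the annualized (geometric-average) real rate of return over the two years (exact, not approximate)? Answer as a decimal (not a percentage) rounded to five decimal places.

0.05154

Compound the nominal returns: 1.1190 × 1.0857 = 1.21489830.
Compound inflation: 1.0793 × 1.0180 = 1.09872740.
Deflate: 1.21489830 / 1.09872740 = 1.10573223.
Annualized real rate = 1.10573223^(1/2) − 1 = 5.1538% → 0.05154.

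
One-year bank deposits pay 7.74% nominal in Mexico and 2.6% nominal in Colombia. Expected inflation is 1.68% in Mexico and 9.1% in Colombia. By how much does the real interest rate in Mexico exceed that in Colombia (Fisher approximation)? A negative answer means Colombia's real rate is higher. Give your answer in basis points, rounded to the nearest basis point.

1256 basis points

Mexico: 7.74% − 1.68% = 6.060%
Colombia: 2.6% − 9.1% = -6.500%
Differential = 12.560% → 1256 basis points.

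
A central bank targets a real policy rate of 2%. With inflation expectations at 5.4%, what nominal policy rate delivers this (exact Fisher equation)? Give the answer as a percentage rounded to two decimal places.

(1 + i) = (1 + r)(1 + π) = 1.02000 × 1.05400 = 1.07508
i = 1.07508 − 1, so the required nominal rate is 7.51%.

7.51%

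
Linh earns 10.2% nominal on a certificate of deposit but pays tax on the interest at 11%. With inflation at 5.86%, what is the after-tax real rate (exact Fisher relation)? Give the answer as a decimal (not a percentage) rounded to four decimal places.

After-tax nominal return = 10.2% × (1 − 0.11) = 9.0780%.
1 + r = 1.09078 / 1.05860 = 1.030399
After-tax real rate = 1.030399 − 1 → 0.0304.

0.0304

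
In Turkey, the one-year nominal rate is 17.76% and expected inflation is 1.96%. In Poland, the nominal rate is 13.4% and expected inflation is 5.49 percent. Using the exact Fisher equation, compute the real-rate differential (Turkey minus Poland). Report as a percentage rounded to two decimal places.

8.00%

Turkey: (1 + 0.1776)/(1 + 0.0196) − 1 = 15.4963%
Poland: (1 + 0.1340)/(1 + 0.0549) − 1 = 7.4983%
Differential = 15.4963% − 7.4983% = 7.9979% → 8.00%.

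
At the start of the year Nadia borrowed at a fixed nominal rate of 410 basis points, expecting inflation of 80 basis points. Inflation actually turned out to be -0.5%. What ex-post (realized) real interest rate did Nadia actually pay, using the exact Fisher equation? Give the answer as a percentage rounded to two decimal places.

Ex-post: (1 + 0.0410)/(1 − 0.0050) − 1 = 4.6231%
So the realized real rate is 4.62%.

4.62%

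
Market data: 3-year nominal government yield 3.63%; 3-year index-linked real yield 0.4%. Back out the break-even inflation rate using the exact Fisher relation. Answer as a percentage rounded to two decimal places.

3.22%

(1 + π) = (1 + i)/(1 + r) = 1.03630 / 1.00400 = 1.032171
Break-even inflation = 1.032171 − 1 → 3.22%.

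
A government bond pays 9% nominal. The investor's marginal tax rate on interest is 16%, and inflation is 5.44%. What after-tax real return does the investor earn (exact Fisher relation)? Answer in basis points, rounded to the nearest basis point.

201 basis points

After-tax nominal return = 9% × (1 − 0.16) = 7.5600%.
1 + r = 1.07560 / 1.05440 = 1.020106
After-tax real rate = 1.020106 − 1 → 201 basis points.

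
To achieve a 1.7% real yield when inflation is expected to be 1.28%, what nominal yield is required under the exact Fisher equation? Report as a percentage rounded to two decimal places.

3.00%

(1 + i) = (1 + r)(1 + π) = 1.01700 × 1.01280 = 1.0300176
i = 1.0300176 − 1, so the required nominal rate is 3.00%.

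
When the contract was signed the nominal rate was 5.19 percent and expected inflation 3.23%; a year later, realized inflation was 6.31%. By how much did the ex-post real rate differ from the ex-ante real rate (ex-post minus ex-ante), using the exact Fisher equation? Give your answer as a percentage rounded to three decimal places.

Ex-ante: (1 + 0.0519)/(1 + 0.0323) − 1 = 1.8987%
Ex-post: (1 + 0.0519)/(1 + 0.0631) − 1 = -1.0535%
Difference (ex-post − ex-ante) = -2.9522% → -2.952%.

-2.952%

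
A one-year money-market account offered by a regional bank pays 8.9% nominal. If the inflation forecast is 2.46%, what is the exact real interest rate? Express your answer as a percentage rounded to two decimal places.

6.29%

By the Fisher equation, 1 + r = (1 + i)/(1 + π).
1 + r = 1.08900 / 1.02460 = 1.062854
r = 1.062854 − 1 = 6.2854%, i.e. 6.29%.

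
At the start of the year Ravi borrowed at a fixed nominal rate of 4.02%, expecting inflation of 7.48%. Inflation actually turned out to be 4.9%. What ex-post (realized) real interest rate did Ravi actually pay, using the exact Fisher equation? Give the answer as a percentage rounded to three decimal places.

Ex-post: (1 + 0.0402)/(1 + 0.0490) − 1 = -0.8389%
So the realized real rate is -0.839%.

-0.839%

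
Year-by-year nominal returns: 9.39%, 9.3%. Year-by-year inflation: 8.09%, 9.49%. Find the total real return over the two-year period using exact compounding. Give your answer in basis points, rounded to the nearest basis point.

103 basis points

Compound the nominal returns: 1.0939 × 1.0930 = 1.195633.
Compound inflation: 1.0809 × 1.0949 = 1.183477.
Deflate: 1.195633 / 1.183477 = 1.010271.
Total real return = 1.010271 − 1 → 103 basis points.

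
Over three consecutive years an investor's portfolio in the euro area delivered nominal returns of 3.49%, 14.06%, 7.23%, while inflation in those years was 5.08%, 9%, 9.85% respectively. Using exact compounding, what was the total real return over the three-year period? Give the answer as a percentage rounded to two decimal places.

0.60%

Nominal growth factor = 1.0349 × 1.1406 × 1.0723 = 1.265750
Price-level growth factor = 1.0508 × 1.0900 × 1.0985 = 1.258191
Real growth factor = 1.265750 / 1.258191 = 1.006008
Total real return = 1.006008 − 1 → 0.60%.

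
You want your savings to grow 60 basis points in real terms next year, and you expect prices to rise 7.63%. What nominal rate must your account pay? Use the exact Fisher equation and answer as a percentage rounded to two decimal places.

(1 + i) = (1 + r)(1 + π) = 1.00600 × 1.07630 = 1.0827578
i = 1.0827578 − 1, so the required nominal rate is 8.28%.

8.28%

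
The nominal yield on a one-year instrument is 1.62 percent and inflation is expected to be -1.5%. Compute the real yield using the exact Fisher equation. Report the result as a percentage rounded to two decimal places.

By the Fisher identity, 1 + r = (1 + i)/(1 + π).
1 + r = 1.01620 / 0.98500 = 1.031675
r = 1.031675 − 1 = 3.1675%, i.e. 3.17%.

3.17%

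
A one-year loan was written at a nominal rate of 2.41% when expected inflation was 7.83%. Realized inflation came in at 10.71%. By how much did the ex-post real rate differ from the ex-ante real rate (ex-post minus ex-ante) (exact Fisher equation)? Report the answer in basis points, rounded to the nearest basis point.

Ex-ante: (1 + 0.0241)/(1 + 0.0783) − 1 = -5.0264%
Ex-post: (1 + 0.0241)/(1 + 0.1071) − 1 = -7.4971%
Difference (ex-post − ex-ante) = -2.4706% → -247 basis points.

-247 basis points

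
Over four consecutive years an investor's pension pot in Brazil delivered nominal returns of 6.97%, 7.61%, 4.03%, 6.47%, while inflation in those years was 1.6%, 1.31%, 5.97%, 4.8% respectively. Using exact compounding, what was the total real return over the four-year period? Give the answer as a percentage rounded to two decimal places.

11.53%

Nominal growth factor = 1.0697 × 1.0761 × 1.0403 × 1.0647 = 1.274972
Price-level growth factor = 1.0160 × 1.0131 × 1.0597 × 1.0480 = 1.143116
Real growth factor = 1.274972 / 1.143116 = 1.115348
Total real return = 1.115348 − 1 → 11.53%.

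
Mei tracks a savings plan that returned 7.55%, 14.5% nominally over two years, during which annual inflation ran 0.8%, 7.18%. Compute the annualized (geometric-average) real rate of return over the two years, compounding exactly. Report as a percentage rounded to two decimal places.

Nominal growth factor = 1.0755 × 1.1450 = 1.23144750
Price-level growth factor = 1.0080 × 1.0718 = 1.08037440
Real growth factor = 1.23144750 / 1.08037440 = 1.13983402
Annualized real rate = 1.13983402^(1/2) − 1 = 6.7630% → 6.76%.

6.76%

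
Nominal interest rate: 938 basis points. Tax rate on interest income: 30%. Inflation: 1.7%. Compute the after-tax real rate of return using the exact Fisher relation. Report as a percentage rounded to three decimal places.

4.785%

After-tax nominal return = 9.38% × (1 − 0.3) = 6.5660%.
1 + r = 1.06566 / 1.01700 = 1.047847
After-tax real rate = 1.047847 − 1 → 4.785%.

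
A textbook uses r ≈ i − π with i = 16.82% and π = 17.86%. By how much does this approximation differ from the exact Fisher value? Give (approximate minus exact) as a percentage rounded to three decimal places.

Approximate: r ≈ 16.820% − 17.860% = -1.0400%
Exact: (1 + 0.1682)/(1 + 0.1786) − 1 = -0.8824%
Error = -1.0400% − (-0.8824%) = -0.1576% → -0.158%.

-0.158%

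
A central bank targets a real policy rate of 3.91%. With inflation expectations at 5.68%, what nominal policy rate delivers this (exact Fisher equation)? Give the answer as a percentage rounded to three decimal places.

9.812%

(1 + i) = (1 + r)(1 + π) = 1.03910 × 1.05680 = 1.09812088
i = 1.09812088 − 1, so the required nominal rate is 9.812%.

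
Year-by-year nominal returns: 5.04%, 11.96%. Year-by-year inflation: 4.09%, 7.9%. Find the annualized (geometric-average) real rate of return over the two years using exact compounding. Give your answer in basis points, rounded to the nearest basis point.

233 basis points

Compound the nominal returns: 1.0504 × 1.1196 = 1.17602784.
Compound inflation: 1.0409 × 1.0790 = 1.12313110.
Deflate: 1.17602784 / 1.12313110 = 1.04709757.
Annualized real rate = 1.04709757^(1/2) − 1 = 2.3278% → 233 basis points.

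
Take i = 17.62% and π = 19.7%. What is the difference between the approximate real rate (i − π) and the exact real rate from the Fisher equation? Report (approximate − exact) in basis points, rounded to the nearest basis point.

-34 basis points

Approximate: r ≈ 17.620% − 19.700% = -2.0800%
Exact: (1 + 0.1762)/(1 + 0.1970) − 1 = -1.7377%
Error = -2.0800% − (-1.7377%) = -0.3423% → -34 basis points.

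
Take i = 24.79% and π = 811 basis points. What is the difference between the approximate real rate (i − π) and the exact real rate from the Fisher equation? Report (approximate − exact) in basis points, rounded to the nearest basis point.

125 basis points

Approximate: r ≈ 24.790% − 8.110% = 16.6800%
Exact: (1 + 0.2479)/(1 + 0.0811) − 1 = 15.4287%
Error = 16.6800% − 15.4287% = 1.2513% → 125 basis points.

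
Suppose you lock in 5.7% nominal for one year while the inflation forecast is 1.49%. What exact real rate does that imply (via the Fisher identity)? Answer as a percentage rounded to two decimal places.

4.15%

1 + r = 1.05700 / 1.01490 = 1.041482
r = 1.041482 − 1 = 4.1482%, i.e. 4.15%.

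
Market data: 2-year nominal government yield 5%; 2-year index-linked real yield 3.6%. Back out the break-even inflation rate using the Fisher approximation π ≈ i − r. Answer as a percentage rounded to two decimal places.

1.40%

π ≈ i − r = 5% − 3.6% → 1.40%.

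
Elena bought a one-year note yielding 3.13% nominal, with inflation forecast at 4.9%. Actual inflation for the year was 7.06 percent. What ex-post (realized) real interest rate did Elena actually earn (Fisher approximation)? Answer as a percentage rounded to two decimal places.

Ex-post: 3.13% − 7.06% = -3.930%
So the realized real rate is -3.93%.

-3.93%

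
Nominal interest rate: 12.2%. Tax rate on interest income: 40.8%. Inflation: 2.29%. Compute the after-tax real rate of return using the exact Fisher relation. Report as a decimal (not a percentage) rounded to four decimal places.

After-tax nominal return = 12.2% × (1 − 0.408) = 7.2224%.
1 + r = 1.072224 / 1.02290 = 1.048220
After-tax real rate = 1.048220 − 1 → 0.0482.

0.0482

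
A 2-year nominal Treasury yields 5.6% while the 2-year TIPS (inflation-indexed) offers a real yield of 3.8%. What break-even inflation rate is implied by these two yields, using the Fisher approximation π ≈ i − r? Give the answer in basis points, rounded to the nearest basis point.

π ≈ i − r = 5.6% − 3.8% → 180 basis points.

180 basis points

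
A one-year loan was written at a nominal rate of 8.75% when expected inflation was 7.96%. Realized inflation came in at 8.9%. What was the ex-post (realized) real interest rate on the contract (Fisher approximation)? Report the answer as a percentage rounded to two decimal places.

Ex-post: 8.75% − 8.9% = -0.150%
So the realized real rate is -0.15%.

-0.15%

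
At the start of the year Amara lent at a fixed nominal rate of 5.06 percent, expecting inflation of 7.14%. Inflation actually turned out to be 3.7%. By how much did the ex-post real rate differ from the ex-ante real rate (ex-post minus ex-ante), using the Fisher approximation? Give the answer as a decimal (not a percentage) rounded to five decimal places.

0.03440

Ex-ante: 5.06% − 7.14% = -2.080%
Ex-post: 5.06% − 3.7% = 1.360%
Difference (ex-post − ex-ante) = 3.4400% → 0.03440.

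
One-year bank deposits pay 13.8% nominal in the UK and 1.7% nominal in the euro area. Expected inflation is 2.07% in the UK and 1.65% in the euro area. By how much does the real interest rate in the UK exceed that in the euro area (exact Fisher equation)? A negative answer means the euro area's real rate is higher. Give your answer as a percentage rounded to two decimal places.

The UK: (1 + 0.1380)/(1 + 0.0207) − 1 = 11.4921%
The euro area: (1 + 0.0170)/(1 + 0.0165) − 1 = 0.0492%
Differential = 11.4921% − 0.0492% = 11.4429% → 11.44%.

11.44%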